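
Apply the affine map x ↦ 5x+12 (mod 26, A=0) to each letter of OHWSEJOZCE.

EVSYGFEHWG

O(14): 5·14+12=82≡4 → E
H(7): 5·7+12=47≡21 → V
W(22): 5·22+12=122≡18 → S
S(18): 5·18+12=102≡24 → Y
E(4): 5·4+12=32≡6 → G
J(9): 5·9+12=57≡5 → F
O(14): 5·14+12=82≡4 → E
Z(25): 5·25+12=137≡7 → H
C(2): 5·2+12=22 → W
E(4): 5·4+12=32≡6 → G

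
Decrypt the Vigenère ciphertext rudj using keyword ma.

Repeat the key across the ciphertext: mama
r(17)−m(12): 5 → f
u(20)−a(0): 20 → u
d(3)−m(12): -9≡17 → r
j(9)−a(0): 9 → j

furj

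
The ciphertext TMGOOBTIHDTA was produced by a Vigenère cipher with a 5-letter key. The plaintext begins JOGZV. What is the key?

KYAPT

Subtract each crib letter from the matching ciphertext letter (mod 26):
T(19)−J(9)=10 → K
M(12)−O(14)=-2≡24 → Y
G(6)−G(6)=0 → A
O(14)−Z(25)=-11≡15 → P
O(14)−V(21)=-7≡19 → T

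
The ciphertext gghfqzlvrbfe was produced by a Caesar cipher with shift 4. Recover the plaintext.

g(6): 6−4=2 → c
g(6): 6−4=2 → c
h(7): 7−4=3 → d
f(5): 5−4=1 → b
q(16): 16−4=12 → m
z(25): 25−4=21 → v
l(11): 11−4=7 → h
v(21): 21−4=17 → r
r(17): 17−4=13 → n
b(1): 1−4=-3≡23 → x
f(5): 5−4=1 → b
e(4): 4−4=0 → a

ccdbmvhrnxba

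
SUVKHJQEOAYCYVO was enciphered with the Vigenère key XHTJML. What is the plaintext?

VNCBVYTXVRMRBOV

Repeat the key across the ciphertext: XHTJMLXHTJMLXHT
S(18)−X(23): -5≡21 → V
U(20)−H(7): 13 → N
V(21)−T(19): 2 → C
K(10)−J(9): 1 → B
H(7)−M(12): -5≡21 → V
J(9)−L(11): -2≡24 → Y
Q(16)−X(23): -7≡19 → T
E(4)−H(7): -3≡23 → X
O(14)−T(19): -5≡21 → V
A(0)−J(9): -9≡17 → R
Y(24)−M(12): 12 → M
C(2)−L(11): -9≡17 → R
Y(24)−X(23): 1 → B
V(21)−H(7): 14 → O
O(14)−T(19): -5≡21 → V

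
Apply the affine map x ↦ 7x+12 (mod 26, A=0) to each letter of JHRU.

XJBW

J(9): 7·9+12=75≡23 → X
H(7): 7·7+12=61≡9 → J
R(17): 7·17+12=131≡1 → B
U(20): 7·20+12=152≡22 → W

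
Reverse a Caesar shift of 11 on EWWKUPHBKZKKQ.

TLLZJEWQZOZZF

E(4): 4−11=-7≡19 → T
W(22): 22−11=11 → L
W(22): 22−11=11 → L
K(10): 10−11=-1≡25 → Z
U(20): 20−11=9 → J
P(15): 15−11=4 → E
H(7): 7−11=-4≡22 → W
B(1): 1−11=-10≡16 → Q
K(10): 10−11=-1≡25 → Z
Z(25): 25−11=14 → O
K(10): 10−11=-1≡25 → Z
K(10): 10−11=-1≡25 → Z
Q(16): 16−11=5 → F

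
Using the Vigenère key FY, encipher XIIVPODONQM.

CGNTUMIMSOR

Repeat the key across the message: FYFYFYFYFYF
X(23)+F(5): 28≡2 → C
I(8)+Y(24): 32≡6 → G
I(8)+F(5): 13 → N
V(21)+Y(24): 45≡19 → T
P(15)+F(5): 20 → U
O(14)+Y(24): 38≡12 → M
D(3)+F(5): 8 → I
O(14)+Y(24): 38≡12 → M
N(13)+F(5): 18 → S
Q(16)+Y(24): 40≡14 → O
M(12)+F(5): 17 → R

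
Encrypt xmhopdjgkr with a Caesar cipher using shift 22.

tidklzfcgn

x(23): 23+22=45≡19 → t
m(12): 12+22=34≡8 → i
h(7): 7+22=29≡3 → d
o(14): 14+22=36≡10 → k
p(15): 15+22=37≡11 → l
d(3): 3+22=25 → z
j(9): 9+22=31≡5 → f
g(6): 6+22=28≡2 → c
k(10): 10+22=32≡6 → g
r(17): 17+22=39≡13 → n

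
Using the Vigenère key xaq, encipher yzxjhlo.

vznghbl

Repeat the key across the message: xaqxaqx
y(24)+x(23): 47≡21 → v
z(25)+a(0): 25 → z
x(23)+q(16): 39≡13 → n
j(9)+x(23): 32≡6 → g
h(7)+a(0): 7 → h
l(11)+q(16): 27≡1 → b
o(14)+x(23): 37≡11 → l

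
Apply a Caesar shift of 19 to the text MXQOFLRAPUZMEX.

M(12): 12+19=31≡5 → F
X(23): 23+19=42≡16 → Q
Q(16): 16+19=35≡9 → J
O(14): 14+19=33≡7 → H
F(5): 5+19=24 → Y
L(11): 11+19=30≡4 → E
R(17): 17+19=36≡10 → K
A(0): 0+19=19 → T
P(15): 15+19=34≡8 → I
U(20): 20+19=39≡13 → N
Z(25): 25+19=44≡18 → S
M(12): 12+19=31≡5 → F
E(4): 4+19=23 → X
X(23): 23+19=42≡16 → Q

FQJHYEKTINSFXQ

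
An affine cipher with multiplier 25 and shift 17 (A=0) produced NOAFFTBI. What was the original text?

The inverse of 25 mod 26 is 25, since 25·25=625≡1. Apply D(y)=25·(y−17) mod 26:
N(13): 25·(13−17)=-100≡4 → E
O(14): 25·(14−17)=-75≡3 → D
A(0): 25·(0−17)=-425≡17 → R
F(5): 25·(5−17)=-300≡12 → M
F(5): 25·(5−17)=-300≡12 → M
T(19): 25·(19−17)=50≡24 → Y
B(1): 25·(1−17)=-400≡16 → Q
I(8): 25·(8−17)=-225≡9 → J

EDRMMYQJ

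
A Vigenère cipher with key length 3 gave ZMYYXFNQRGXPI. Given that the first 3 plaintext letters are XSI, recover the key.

Subtract each crib letter from the matching ciphertext letter (mod 26):
Z(25)−X(23)=2 → C
M(12)−S(18)=-6≡20 → U
Y(24)−I(8)=16 → Q

CUQ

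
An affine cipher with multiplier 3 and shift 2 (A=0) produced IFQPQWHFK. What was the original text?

The inverse of 3 mod 26 is 9, since 3·9=27≡1. Apply D(y)=9·(y−2) mod 26:
I(8): 9·(8−2)=54≡2 → C
F(5): 9·(5−2)=27≡1 → B
Q(16): 9·(16−2)=126≡22 → W
P(15): 9·(15−2)=117≡13 → N
Q(16): 9·(16−2)=126≡22 → W
W(22): 9·(22−2)=180≡24 → Y
H(7): 9·(7−2)=45≡19 → T
F(5): 9·(5−2)=27≡1 → B
K(10): 9·(10−2)=72≡20 → U

CBWNWYTBU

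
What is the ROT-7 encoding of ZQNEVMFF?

GXULCTMM

Z(25): 25+7=32≡6 → G
Q(16): 16+7=23 → X
N(13): 13+7=20 → U
E(4): 4+7=11 → L
V(21): 21+7=28≡2 → C
M(12): 12+7=19 → T
F(5): 5+7=12 → M
F(5): 5+7=12 → M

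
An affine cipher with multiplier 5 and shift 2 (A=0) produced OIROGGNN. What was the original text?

The inverse of 5 mod 26 is 21, since 5·21=105≡1. Apply D(y)=21·(y−2) mod 26:
O(14): 21·(14−2)=252≡18 → S
I(8): 21·(8−2)=126≡22 → W
R(17): 21·(17−2)=315≡3 → D
O(14): 21·(14−2)=252≡18 → S
G(6): 21·(6−2)=84≡6 → G
G(6): 21·(6−2)=84≡6 → G
N(13): 21·(13−2)=231≡23 → X
N(13): 21·(13−2)=231≡23 → X

SWDSGGXX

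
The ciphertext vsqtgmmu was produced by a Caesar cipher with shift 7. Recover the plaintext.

oljmzffn

v(21): 21−7=14 → o
s(18): 18−7=11 → l
q(16): 16−7=9 → j
t(19): 19−7=12 → m
g(6): 6−7=-1≡25 → z
m(12): 12−7=5 → f
m(12): 12−7=5 → f
u(20): 20−7=13 → n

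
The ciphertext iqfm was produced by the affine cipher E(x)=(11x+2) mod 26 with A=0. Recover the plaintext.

The inverse of 11 mod 26 is 19, since 11·19=209≡1. Apply D(y)=19·(y−2) mod 26:
i(8): 19·(8−2)=114≡10 → k
q(16): 19·(16−2)=266≡6 → g
f(5): 19·(5−2)=57≡5 → f
m(12): 19·(12−2)=190≡8 → i

kgfi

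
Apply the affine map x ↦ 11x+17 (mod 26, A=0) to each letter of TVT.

T(19): 11·19+17=226≡18 → S
V(21): 11·21+17=248≡14 → O
T(19): 11·19+17=226≡18 → S

SOS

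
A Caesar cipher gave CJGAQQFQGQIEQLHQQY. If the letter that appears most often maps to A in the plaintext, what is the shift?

The most frequent ciphertext letter is Q (appears 7 times).
Q is position 16; A is position 0.
Shift = 16.

16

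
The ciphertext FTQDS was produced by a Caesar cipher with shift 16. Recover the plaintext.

PDANC

F(5): 5−16=-11≡15 → P
T(19): 19−16=3 → D
Q(16): 16−16=0 → A
D(3): 3−16=-13≡13 → N
S(18): 18−16=2 → C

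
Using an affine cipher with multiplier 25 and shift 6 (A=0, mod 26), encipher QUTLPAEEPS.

QMNVRGCCRO

Q(16): 25·16+6=406≡16 → Q
U(20): 25·20+6=506≡12 → M
T(19): 25·19+6=481≡13 → N
L(11): 25·11+6=281≡21 → V
P(15): 25·15+6=381≡17 → R
A(0): 25·0+6=6 → G
E(4): 25·4+6=106≡2 → C
E(4): 25·4+6=106≡2 → C
P(15): 25·15+6=381≡17 → R
S(18): 25·18+6=456≡14 → O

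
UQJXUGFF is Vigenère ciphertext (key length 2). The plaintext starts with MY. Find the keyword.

Subtract each crib letter from the matching ciphertext letter (mod 26):
U(20)−M(12)=8 → I
Q(16)−Y(24)=-8≡18 → S

IS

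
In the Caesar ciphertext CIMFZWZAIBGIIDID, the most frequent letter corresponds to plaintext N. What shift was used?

The most frequent ciphertext letter is I (appears 5 times).
I is position 8; N is position 13.
Shift = -5≡21.

21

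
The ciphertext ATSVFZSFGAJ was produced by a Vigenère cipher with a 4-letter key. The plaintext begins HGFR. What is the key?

Subtract each crib letter from the matching ciphertext letter (mod 26):
A(0)−H(7)=-7≡19 → T
T(19)−G(6)=13 → N
S(18)−F(5)=13 → N
V(21)−R(17)=4 → E

TNNE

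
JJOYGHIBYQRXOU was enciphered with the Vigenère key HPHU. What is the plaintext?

CUHEZSBHRBKDHF

Repeat the key across the ciphertext: HPHUHPHUHPHUHP
J(9)−H(7): 2 → C
J(9)−P(15): -6≡20 → U
O(14)−H(7): 7 → H
Y(24)−U(20): 4 → E
G(6)−H(7): -1≡25 → Z
H(7)−P(15): -8≡18 → S
I(8)−H(7): 1 → B
B(1)−U(20): -19≡7 → H
Y(24)−H(7): 17 → R
Q(16)−P(15): 1 → B
R(17)−H(7): 10 → K
X(23)−U(20): 3 → D
O(14)−H(7): 7 → H
U(20)−P(15): 5 → F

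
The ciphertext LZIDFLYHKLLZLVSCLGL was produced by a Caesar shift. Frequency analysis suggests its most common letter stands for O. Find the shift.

23

The most frequent ciphertext letter is L (appears 7 times).
L is position 11; O is position 14.
Shift = -3≡23.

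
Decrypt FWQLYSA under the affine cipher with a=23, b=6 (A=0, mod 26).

The inverse of 23 mod 26 is 17, since 23·17=391≡1. Apply D(y)=17·(y−6) mod 26:
F(5): 17·(5−6)=-17≡9 → J
W(22): 17·(22−6)=272≡12 → M
Q(16): 17·(16−6)=170≡14 → O
L(11): 17·(11−6)=85≡7 → H
Y(24): 17·(24−6)=306≡20 → U
S(18): 17·(18−6)=204≡22 → W
A(0): 17·(0−6)=-102≡2 → C

JMOHUWC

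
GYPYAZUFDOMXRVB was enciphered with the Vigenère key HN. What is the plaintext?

ZLILTMNSWBFKKIU

Repeat the key across the ciphertext: HNHNHNHNHNHNHNH
G(6)−H(7): -1≡25 → Z
Y(24)−N(13): 11 → L
P(15)−H(7): 8 → I
Y(24)−N(13): 11 → L
A(0)−H(7): -7≡19 → T
Z(25)−N(13): 12 → M
U(20)−H(7): 13 → N
F(5)−N(13): -8≡18 → S
D(3)−H(7): -4≡22 → W
O(14)−N(13): 1 → B
M(12)−H(7): 5 → F
X(23)−N(13): 10 → K
R(17)−H(7): 10 → K
V(21)−N(13): 8 → I
B(1)−H(7): -6≡20 → U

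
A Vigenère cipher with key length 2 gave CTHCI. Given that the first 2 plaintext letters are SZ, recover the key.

Subtract each crib letter from the matching ciphertext letter (mod 26):
C(2)−S(18)=-16≡10 → K
T(19)−Z(25)=-6≡20 → U

KU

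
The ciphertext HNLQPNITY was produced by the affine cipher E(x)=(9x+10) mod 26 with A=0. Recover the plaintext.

RJDSPJUBQ

The inverse of 9 mod 26 is 3, since 9·3=27≡1. Apply D(y)=3·(y−10) mod 26:
H(7): 3·(7−10)=-9≡17 → R
N(13): 3·(13−10)=9 → J
L(11): 3·(11−10)=3 → D
Q(16): 3·(16−10)=18 → S
P(15): 3·(15−10)=15 → P
N(13): 3·(13−10)=9 → J
I(8): 3·(8−10)=-6≡20 → U
T(19): 3·(19−10)=27≡1 → B
Y(24): 3·(24−10)=42≡16 → Q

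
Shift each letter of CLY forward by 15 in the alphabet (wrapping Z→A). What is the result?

RAN

C(2): 2+15=17 → R
L(11): 11+15=26≡0 → A
Y(24): 24+15=39≡13 → N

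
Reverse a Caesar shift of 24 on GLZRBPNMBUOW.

INBTDRPODWQY

G(6): 6−24=-18≡8 → I
L(11): 11−24=-13≡13 → N
Z(25): 25−24=1 → B
R(17): 17−24=-7≡19 → T
B(1): 1−24=-23≡3 → D
P(15): 15−24=-9≡17 → R
N(13): 13−24=-11≡15 → P
M(12): 12−24=-12≡14 → O
B(1): 1−24=-23≡3 → D
U(20): 20−24=-4≡22 → W
O(14): 14−24=-10≡16 → Q
W(22): 22−24=-2≡24 → Y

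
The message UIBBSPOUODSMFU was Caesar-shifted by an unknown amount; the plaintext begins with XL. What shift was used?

23

From the crib: U(20)−X(23)=-3≡23, so the shift is 23.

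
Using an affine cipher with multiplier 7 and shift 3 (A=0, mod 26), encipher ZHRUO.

Z(25): 7·25+3=178≡22 → W
H(7): 7·7+3=52≡0 → A
R(17): 7·17+3=122≡18 → S
U(20): 7·20+3=143≡13 → N
O(14): 7·14+3=101≡23 → X

WASNX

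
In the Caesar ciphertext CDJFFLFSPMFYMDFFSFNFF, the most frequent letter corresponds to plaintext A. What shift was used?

The most frequent ciphertext letter is F (appears 9 times).
F is position 5; A is position 0.
Shift = 5.

5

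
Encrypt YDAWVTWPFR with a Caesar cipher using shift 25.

Y(24): 24+25=49≡23 → X
D(3): 3+25=28≡2 → C
A(0): 0+25=25 → Z
W(22): 22+25=47≡21 → V
V(21): 21+25=46≡20 → U
T(19): 19+25=44≡18 → S
W(22): 22+25=47≡21 → V
P(15): 15+25=40≡14 → O
F(5): 5+25=30≡4 → E
R(17): 17+25=42≡16 → Q

XCZVUSVOEQ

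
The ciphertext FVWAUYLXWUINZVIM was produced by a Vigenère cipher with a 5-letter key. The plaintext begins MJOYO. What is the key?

TMICG

Subtract each crib letter from the matching ciphertext letter (mod 26):
F(5)−M(12)=-7≡19 → T
V(21)−J(9)=12 → M
W(22)−O(14)=8 → I
A(0)−Y(24)=-24≡2 → C
U(20)−O(14)=6 → G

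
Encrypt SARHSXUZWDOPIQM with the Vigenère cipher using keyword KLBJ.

Repeat the key across the message: KLBJKLBJKLBJKLB
S(18)+K(10): 28≡2 → C
A(0)+L(11): 11 → L
R(17)+B(1): 18 → S
H(7)+J(9): 16 → Q
S(18)+K(10): 28≡2 → C
X(23)+L(11): 34≡8 → I
U(20)+B(1): 21 → V
Z(25)+J(9): 34≡8 → I
W(22)+K(10): 32≡6 → G
D(3)+L(11): 14 → O
O(14)+B(1): 15 → P
P(15)+J(9): 24 → Y
I(8)+K(10): 18 → S
Q(16)+L(11): 27≡1 → B
M(12)+B(1): 13 → N

CLSQCIVIGOPYSBN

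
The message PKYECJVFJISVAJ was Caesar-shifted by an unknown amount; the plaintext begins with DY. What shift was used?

From the crib: P(15)−D(3)=12, so the shift is 12.

12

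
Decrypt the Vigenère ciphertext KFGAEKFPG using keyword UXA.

Repeat the key across the ciphertext: UXAUXAUXA
K(10)−U(20): -10≡16 → Q
F(5)−X(23): -18≡8 → I
G(6)−A(0): 6 → G
A(0)−U(20): -20≡6 → G
E(4)−X(23): -19≡7 → H
K(10)−A(0): 10 → K
F(5)−U(20): -15≡11 → L
P(15)−X(23): -8≡18 → S
G(6)−A(0): 6 → G

QIGGHKLSG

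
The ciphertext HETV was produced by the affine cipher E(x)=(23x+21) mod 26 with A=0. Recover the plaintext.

WXSA

The inverse of 23 mod 26 is 17, since 23·17=391≡1. Apply D(y)=17·(y−21) mod 26:
H(7): 17·(7−21)=-238≡22 → W
E(4): 17·(4−21)=-289≡23 → X
T(19): 17·(19−21)=-34≡18 → S
V(21): 17·(21−21)=0 → A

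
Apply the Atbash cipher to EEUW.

E(4) → V(21)
E(4) → V(21)
U(20) → F(5)
W(22) → D(3)

VVFD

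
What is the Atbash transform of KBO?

PYL

K(10) → P(15)
B(1) → Y(24)
O(14) → L(11)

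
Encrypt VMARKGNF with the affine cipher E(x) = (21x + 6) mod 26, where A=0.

V(21): 21·21+6=447≡5 → F
M(12): 21·12+6=258≡24 → Y
A(0): 21·0+6=6 → G
R(17): 21·17+6=363≡25 → Z
K(10): 21·10+6=216≡8 → I
G(6): 21·6+6=132≡2 → C
N(13): 21·13+6=279≡19 → T
F(5): 21·5+6=111≡7 → H

FYGZICTH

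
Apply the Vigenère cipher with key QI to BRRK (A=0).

Repeat the key across the message: QIQI
B(1)+Q(16): 17 → R
R(17)+I(8): 25 → Z
R(17)+Q(16): 33≡7 → H
K(10)+I(8): 18 → S

RZHS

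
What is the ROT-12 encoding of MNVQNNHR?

M(12): 12+12=24 → Y
N(13): 13+12=25 → Z
V(21): 21+12=33≡7 → H
Q(16): 16+12=28≡2 → C
N(13): 13+12=25 → Z
N(13): 13+12=25 → Z
H(7): 7+12=19 → T
R(17): 17+12=29≡3 → D

YZHCZZTD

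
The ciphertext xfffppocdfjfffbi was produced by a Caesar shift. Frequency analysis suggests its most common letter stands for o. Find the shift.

The most frequent ciphertext letter is f (appears 7 times).
f is position 5; o is position 14.
Shift = -9≡17.

17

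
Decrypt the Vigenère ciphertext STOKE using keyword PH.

DMZDP

Repeat the key across the ciphertext: PHPHP
S(18)−P(15): 3 → D
T(19)−H(7): 12 → M
O(14)−P(15): -1≡25 → Z
K(10)−H(7): 3 → D
E(4)−P(15): -11≡15 → P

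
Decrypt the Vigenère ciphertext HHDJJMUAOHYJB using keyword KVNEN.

Repeat the key across the ciphertext: KVNENKVNENKVN
H(7)−K(10): -3≡23 → X
H(7)−V(21): -14≡12 → M
D(3)−N(13): -10≡16 → Q
J(9)−E(4): 5 → F
J(9)−N(13): -4≡22 → W
M(12)−K(10): 2 → C
U(20)−V(21): -1≡25 → Z
A(0)−N(13): -13≡13 → N
O(14)−E(4): 10 → K
H(7)−N(13): -6≡20 → U
Y(24)−K(10): 14 → O
J(9)−V(21): -12≡14 → O
B(1)−N(13): -12≡14 → O

XMQFWCZNKUOOO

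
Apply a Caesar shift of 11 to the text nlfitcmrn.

ywqtenxcy

n(13): 13+11=24 → y
l(11): 11+11=22 → w
f(5): 5+11=16 → q
i(8): 8+11=19 → t
t(19): 19+11=30≡4 → e
c(2): 2+11=13 → n
m(12): 12+11=23 → x
r(17): 17+11=28≡2 → c
n(13): 13+11=24 → y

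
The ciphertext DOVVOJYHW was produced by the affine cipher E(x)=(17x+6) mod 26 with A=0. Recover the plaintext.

The inverse of 17 mod 26 is 23, since 17·23=391≡1. Apply D(y)=23·(y−6) mod 26:
D(3): 23·(3−6)=-69≡9 → J
O(14): 23·(14−6)=184≡2 → C
V(21): 23·(21−6)=345≡7 → H
V(21): 23·(21−6)=345≡7 → H
O(14): 23·(14−6)=184≡2 → C
J(9): 23·(9−6)=69≡17 → R
Y(24): 23·(24−6)=414≡24 → Y
H(7): 23·(7−6)=23 → X
W(22): 23·(22−6)=368≡4 → E

JCHHCRYXE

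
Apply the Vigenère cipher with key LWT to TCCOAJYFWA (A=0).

Repeat the key across the message: LWTLWTLWTL
T(19)+L(11): 30≡4 → E
C(2)+W(22): 24 → Y
C(2)+T(19): 21 → V
O(14)+L(11): 25 → Z
A(0)+W(22): 22 → W
J(9)+T(19): 28≡2 → C
Y(24)+L(11): 35≡9 → J
F(5)+W(22): 27≡1 → B
W(22)+T(19): 41≡15 → P
A(0)+L(11): 11 → L

EYVZWCJBPL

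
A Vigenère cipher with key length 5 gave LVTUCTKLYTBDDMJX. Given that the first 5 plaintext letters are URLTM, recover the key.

REIBQ

Subtract each crib letter from the matching ciphertext letter (mod 26):
L(11)−U(20)=-9≡17 → R
V(21)−R(17)=4 → E
T(19)−L(11)=8 → I
U(20)−T(19)=1 → B
C(2)−M(12)=-10≡16 → Q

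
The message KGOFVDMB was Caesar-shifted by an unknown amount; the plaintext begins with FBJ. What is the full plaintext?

FBJAQYHW

From the crib: K(10)−F(5)=5, so the shift is 5.
Subtract 5 from each ciphertext letter:
K(10): 10−5=5 → F
G(6): 6−5=1 → B
O(14): 14−5=9 → J
F(5): 5−5=0 → A
V(21): 21−5=16 → Q
D(3): 3−5=-2≡24 → Y
M(12): 12−5=7 → H
B(1): 1−5=-4≡22 → W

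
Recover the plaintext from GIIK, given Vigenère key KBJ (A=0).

WHZA

Repeat the key across the ciphertext: KBJK
G(6)−K(10): -4≡22 → W
I(8)−B(1): 7 → H
I(8)−J(9): -1≡25 → Z
K(10)−K(10): 0 → A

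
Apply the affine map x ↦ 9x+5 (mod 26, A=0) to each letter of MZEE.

M(12): 9·12+5=113≡9 → J
Z(25): 9·25+5=230≡22 → W
E(4): 9·4+5=41≡15 → P
E(4): 9·4+5=41≡15 → P

JWPP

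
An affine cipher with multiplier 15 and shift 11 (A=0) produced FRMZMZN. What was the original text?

KQHUHUO

The inverse of 15 mod 26 is 7, since 15·7=105≡1. Apply D(y)=7·(y−11) mod 26:
F(5): 7·(5−11)=-42≡10 → K
R(17): 7·(17−11)=42≡16 → Q
M(12): 7·(12−11)=7 → H
Z(25): 7·(25−11)=98≡20 → U
M(12): 7·(12−11)=7 → H
Z(25): 7·(25−11)=98≡20 → U
N(13): 7·(13−11)=14 → O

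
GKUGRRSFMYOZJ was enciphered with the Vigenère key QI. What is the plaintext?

QCEYBJCXWQYRT

Repeat the key across the ciphertext: QIQIQIQIQIQIQ
G(6)−Q(16): -10≡16 → Q
K(10)−I(8): 2 → C
U(20)−Q(16): 4 → E
G(6)−I(8): -2≡24 → Y
R(17)−Q(16): 1 → B
R(17)−I(8): 9 → J
S(18)−Q(16): 2 → C
F(5)−I(8): -3≡23 → X
M(12)−Q(16): -4≡22 → W
Y(24)−I(8): 16 → Q
O(14)−Q(16): -2≡24 → Y
Z(25)−I(8): 17 → R
J(9)−Q(16): -7≡19 → T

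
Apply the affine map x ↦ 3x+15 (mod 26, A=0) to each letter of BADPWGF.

B(1): 3·1+15=18 → S
A(0): 3·0+15=15 → P
D(3): 3·3+15=24 → Y
P(15): 3·15+15=60≡8 → I
W(22): 3·22+15=81≡3 → D
G(6): 3·6+15=33≡7 → H
F(5): 3·5+15=30≡4 → E

SPYIDHE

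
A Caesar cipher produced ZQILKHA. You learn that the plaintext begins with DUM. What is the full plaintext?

DUMPOLE

From the crib: Z(25)−D(3)=22, so the shift is 22.
Subtract 22 from each ciphertext letter:
Z(25): 25−22=3 → D
Q(16): 16−22=-6≡20 → U
I(8): 8−22=-14≡12 → M
L(11): 11−22=-11≡15 → P
K(10): 10−22=-12≡14 → O
H(7): 7−22=-15≡11 → L
A(0): 0−22=-22≡4 → E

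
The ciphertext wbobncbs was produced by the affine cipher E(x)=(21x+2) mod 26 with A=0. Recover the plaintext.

wvivdavc

The inverse of 21 mod 26 is 5, since 21·5=105≡1. Apply D(y)=5·(y−2) mod 26:
w(22): 5·(22−2)=100≡22 → w
b(1): 5·(1−2)=-5≡21 → v
o(14): 5·(14−2)=60≡8 → i
b(1): 5·(1−2)=-5≡21 → v
n(13): 5·(13−2)=55≡3 → d
c(2): 5·(2−2)=0 → a
b(1): 5·(1−2)=-5≡21 → v
s(18): 5·(18−2)=80≡2 → c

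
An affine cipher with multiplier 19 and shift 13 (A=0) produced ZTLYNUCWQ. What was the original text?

The inverse of 19 mod 26 is 11, since 19·11=209≡1. Apply D(y)=11·(y−13) mod 26:
Z(25): 11·(25−13)=132≡2 → C
T(19): 11·(19−13)=66≡14 → O
L(11): 11·(11−13)=-22≡4 → E
Y(24): 11·(24−13)=121≡17 → R
N(13): 11·(13−13)=0 → A
U(20): 11·(20−13)=77≡25 → Z
C(2): 11·(2−13)=-121≡9 → J
W(22): 11·(22−13)=99≡21 → V
Q(16): 11·(16−13)=33≡7 → H

COERAZJVH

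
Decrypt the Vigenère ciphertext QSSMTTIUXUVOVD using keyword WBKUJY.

URISKVMTNAMQZC

Repeat the key across the ciphertext: WBKUJYWBKUJYWB
Q(16)−W(22): -6≡20 → U
S(18)−B(1): 17 → R
S(18)−K(10): 8 → I
M(12)−U(20): -8≡18 → S
T(19)−J(9): 10 → K
T(19)−Y(24): -5≡21 → V
I(8)−W(22): -14≡12 → M
U(20)−B(1): 19 → T
X(23)−K(10): 13 → N
U(20)−U(20): 0 → A
V(21)−J(9): 12 → M
O(14)−Y(24): -10≡16 → Q
V(21)−W(22): -1≡25 → Z
D(3)−B(1): 2 → C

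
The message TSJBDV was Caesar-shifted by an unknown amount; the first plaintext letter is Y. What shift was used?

21

From the crib: T(19)−Y(24)=-5≡21, so the shift is 21.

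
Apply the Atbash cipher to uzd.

u(20) → f(5)
z(25) → a(0)
d(3) → w(22)

faw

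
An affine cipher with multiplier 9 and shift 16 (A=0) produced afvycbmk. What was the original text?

etpykhoi

The inverse of 9 mod 26 is 3, since 9·3=27≡1. Apply D(y)=3·(y−16) mod 26:
a(0): 3·(0−16)=-48≡4 → e
f(5): 3·(5−16)=-33≡19 → t
v(21): 3·(21−16)=15 → p
y(24): 3·(24−16)=24 → y
c(2): 3·(2−16)=-42≡10 → k
b(1): 3·(1−16)=-45≡7 → h
m(12): 3·(12−16)=-12≡14 → o
k(10): 3·(10−16)=-18≡8 → i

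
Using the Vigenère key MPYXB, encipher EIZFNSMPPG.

QXXCOEBNMH

Repeat the key across the message: MPYXBMPYXB
E(4)+M(12): 16 → Q
I(8)+P(15): 23 → X
Z(25)+Y(24): 49≡23 → X
F(5)+X(23): 28≡2 → C
N(13)+B(1): 14 → O
S(18)+M(12): 30≡4 → E
M(12)+P(15): 27≡1 → B
P(15)+Y(24): 39≡13 → N
P(15)+X(23): 38≡12 → M
G(6)+B(1): 7 → H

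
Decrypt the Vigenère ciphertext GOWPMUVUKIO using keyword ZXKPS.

HRMAUVYKVQP

Repeat the key across the ciphertext: ZXKPSZXKPSZ
G(6)−Z(25): -19≡7 → H
O(14)−X(23): -9≡17 → R
W(22)−K(10): 12 → M
P(15)−P(15): 0 → A
M(12)−S(18): -6≡20 → U
U(20)−Z(25): -5≡21 → V
V(21)−X(23): -2≡24 → Y
U(20)−K(10): 10 → K
K(10)−P(15): -5≡21 → V
I(8)−S(18): -10≡16 → Q
O(14)−Z(25): -11≡15 → P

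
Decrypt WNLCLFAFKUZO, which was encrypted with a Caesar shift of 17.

FWULUOJOTDIX

W(22): 22−17=5 → F
N(13): 13−17=-4≡22 → W
L(11): 11−17=-6≡20 → U
C(2): 2−17=-15≡11 → L
L(11): 11−17=-6≡20 → U
F(5): 5−17=-12≡14 → O
A(0): 0−17=-17≡9 → J
F(5): 5−17=-12≡14 → O
K(10): 10−17=-7≡19 → T
U(20): 20−17=3 → D
Z(25): 25−17=8 → I
O(14): 14−17=-3≡23 → X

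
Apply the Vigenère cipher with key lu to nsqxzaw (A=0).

Repeat the key across the message: lululul
n(13)+l(11): 24 → y
s(18)+u(20): 38≡12 → m
q(16)+l(11): 27≡1 → b
x(23)+u(20): 43≡17 → r
z(25)+l(11): 36≡10 → k
a(0)+u(20): 20 → u
w(22)+l(11): 33≡7 → h

ymbrkuh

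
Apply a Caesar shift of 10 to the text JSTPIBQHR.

J(9): 9+10=19 → T
S(18): 18+10=28≡2 → C
T(19): 19+10=29≡3 → D
P(15): 15+10=25 → Z
I(8): 8+10=18 → S
B(1): 1+10=11 → L
Q(16): 16+10=26≡0 → A
H(7): 7+10=17 → R
R(17): 17+10=27≡1 → B

TCDZSLARB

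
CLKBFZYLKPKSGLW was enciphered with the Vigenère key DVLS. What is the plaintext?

Repeat the key across the ciphertext: DVLSDVLSDVLSDVL
C(2)−D(3): -1≡25 → Z
L(11)−V(21): -10≡16 → Q
K(10)−L(11): -1≡25 → Z
B(1)−S(18): -17≡9 → J
F(5)−D(3): 2 → C
Z(25)−V(21): 4 → E
Y(24)−L(11): 13 → N
L(11)−S(18): -7≡19 → T
K(10)−D(3): 7 → H
P(15)−V(21): -6≡20 → U
K(10)−L(11): -1≡25 → Z
S(18)−S(18): 0 → A
G(6)−D(3): 3 → D
L(11)−V(21): -10≡16 → Q
W(22)−L(11): 11 → L

ZQZJCENTHUZADQL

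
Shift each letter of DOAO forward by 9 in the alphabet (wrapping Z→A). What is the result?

D(3): 3+9=12 → M
O(14): 14+9=23 → X
A(0): 0+9=9 → J
O(14): 14+9=23 → X

MXJX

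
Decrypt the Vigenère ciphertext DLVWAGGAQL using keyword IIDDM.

VDSTOYYXNZ

Repeat the key across the ciphertext: IIDDMIIDDM
D(3)−I(8): -5≡21 → V
L(11)−I(8): 3 → D
V(21)−D(3): 18 → S
W(22)−D(3): 19 → T
A(0)−M(12): -12≡14 → O
G(6)−I(8): -2≡24 → Y
G(6)−I(8): -2≡24 → Y
A(0)−D(3): -3≡23 → X
Q(16)−D(3): 13 → N
L(11)−M(12): -1≡25 → Z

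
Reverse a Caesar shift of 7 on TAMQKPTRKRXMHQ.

MTFJDIMKDKQFAJ

T(19): 19−7=12 → M
A(0): 0−7=-7≡19 → T
M(12): 12−7=5 → F
Q(16): 16−7=9 → J
K(10): 10−7=3 → D
P(15): 15−7=8 → I
T(19): 19−7=12 → M
R(17): 17−7=10 → K
K(10): 10−7=3 → D
R(17): 17−7=10 → K
X(23): 23−7=16 → Q
M(12): 12−7=5 → F
H(7): 7−7=0 → A
Q(16): 16−7=9 → J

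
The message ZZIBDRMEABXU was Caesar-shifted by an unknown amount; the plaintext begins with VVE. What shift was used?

From the crib: Z(25)−V(21)=4, so the shift is 4.

4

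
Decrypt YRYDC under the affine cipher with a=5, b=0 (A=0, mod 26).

KTKLQ

The inverse of 5 mod 26 is 21, since 5·21=105≡1. Apply D(y)=21·(y−0) mod 26:
Y(24): 21·(24−0)=504≡10 → K
R(17): 21·(17−0)=357≡19 → T
Y(24): 21·(24−0)=504≡10 → K
D(3): 21·(3−0)=63≡11 → L
C(2): 21·(2−0)=42≡16 → Q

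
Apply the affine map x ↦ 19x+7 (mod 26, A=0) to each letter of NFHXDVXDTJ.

UYKCMQCMEW

N(13): 19·13+7=254≡20 → U
F(5): 19·5+7=102≡24 → Y
H(7): 19·7+7=140≡10 → K
X(23): 19·23+7=444≡2 → C
D(3): 19·3+7=64≡12 → M
V(21): 19·21+7=406≡16 → Q
X(23): 19·23+7=444≡2 → C
D(3): 19·3+7=64≡12 → M
T(19): 19·19+7=368≡4 → E
J(9): 19·9+7=178≡22 → W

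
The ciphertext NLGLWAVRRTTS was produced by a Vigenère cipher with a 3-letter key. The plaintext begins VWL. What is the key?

Subtract each crib letter from the matching ciphertext letter (mod 26):
N(13)−V(21)=-8≡18 → S
L(11)−W(22)=-11≡15 → P
G(6)−L(11)=-5≡21 → V

SPV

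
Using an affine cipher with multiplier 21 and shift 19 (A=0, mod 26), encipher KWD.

VNE

K(10): 21·10+19=229≡21 → V
W(22): 21·22+19=481≡13 → N
D(3): 21·3+19=82≡4 → E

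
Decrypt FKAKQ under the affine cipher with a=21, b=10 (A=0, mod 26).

The inverse of 21 mod 26 is 5, since 21·5=105≡1. Apply D(y)=5·(y−10) mod 26:
F(5): 5·(5−10)=-25≡1 → B
K(10): 5·(10−10)=0 → A
A(0): 5·(0−10)=-50≡2 → C
K(10): 5·(10−10)=0 → A
Q(16): 5·(16−10)=30≡4 → E

BACAE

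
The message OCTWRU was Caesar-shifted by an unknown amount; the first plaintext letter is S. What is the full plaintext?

From the crib: O(14)−S(18)=-4≡22, so the shift is 22.
Subtract 22 from each ciphertext letter:
O(14): 14−22=-8≡18 → S
C(2): 2−22=-20≡6 → G
T(19): 19−22=-3≡23 → X
W(22): 22−22=0 → A
R(17): 17−22=-5≡21 → V
U(20): 20−22=-2≡24 → Y

SGXAVY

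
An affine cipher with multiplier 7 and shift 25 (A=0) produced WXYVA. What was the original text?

The inverse of 7 mod 26 is 15, since 7·15=105≡1. Apply D(y)=15·(y−25) mod 26:
W(22): 15·(22−25)=-45≡7 → H
X(23): 15·(23−25)=-30≡22 → W
Y(24): 15·(24−25)=-15≡11 → L
V(21): 15·(21−25)=-60≡18 → S
A(0): 15·(0−25)=-375≡15 → P

HWLSP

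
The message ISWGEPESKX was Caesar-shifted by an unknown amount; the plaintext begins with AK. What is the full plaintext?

From the crib: I(8)−A(0)=8, so the shift is 8.
Subtract 8 from each ciphertext letter:
I(8): 8−8=0 → A
S(18): 18−8=10 → K
W(22): 22−8=14 → O
G(6): 6−8=-2≡24 → Y
E(4): 4−8=-4≡22 → W
P(15): 15−8=7 → H
E(4): 4−8=-4≡22 → W
S(18): 18−8=10 → K
K(10): 10−8=2 → C
X(23): 23−8=15 → P

AKOYWHWKCP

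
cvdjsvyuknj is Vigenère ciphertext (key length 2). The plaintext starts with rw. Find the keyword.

Subtract each crib letter from the matching ciphertext letter (mod 26):
c(2)−r(17)=-15≡11 → l
v(21)−w(22)=-1≡25 → z

lz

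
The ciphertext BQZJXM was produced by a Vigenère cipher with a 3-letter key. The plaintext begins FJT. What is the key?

WHG

Subtract each crib letter from the matching ciphertext letter (mod 26):
B(1)−F(5)=-4≡22 → W
Q(16)−J(9)=7 → H
Z(25)−T(19)=6 → G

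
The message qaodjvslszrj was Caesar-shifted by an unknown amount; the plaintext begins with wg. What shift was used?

From the crib: q(16)−w(22)=-6≡20, so the shift is 20.

20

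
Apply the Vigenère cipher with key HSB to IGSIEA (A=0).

PYTPWB

Repeat the key across the message: HSBHSB
I(8)+H(7): 15 → P
G(6)+S(18): 24 → Y
S(18)+B(1): 19 → T
I(8)+H(7): 15 → P
E(4)+S(18): 22 → W
A(0)+B(1): 1 → B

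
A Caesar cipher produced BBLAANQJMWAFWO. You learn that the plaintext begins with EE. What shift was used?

From the crib: B(1)−E(4)=-3≡23, so the shift is 23.

23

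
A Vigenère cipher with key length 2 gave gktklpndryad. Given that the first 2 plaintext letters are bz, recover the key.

fl

Subtract each crib letter from the matching ciphertext letter (mod 26):
g(6)−b(1)=5 → f
k(10)−z(25)=-15≡11 → l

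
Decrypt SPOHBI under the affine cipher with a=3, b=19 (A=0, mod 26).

The inverse of 3 mod 26 is 9, since 3·9=27≡1. Apply D(y)=9·(y−19) mod 26:
S(18): 9·(18−19)=-9≡17 → R
P(15): 9·(15−19)=-36≡16 → Q
O(14): 9·(14−19)=-45≡7 → H
H(7): 9·(7−19)=-108≡22 → W
B(1): 9·(1−19)=-162≡20 → U
I(8): 9·(8−19)=-99≡5 → F

RQHWUF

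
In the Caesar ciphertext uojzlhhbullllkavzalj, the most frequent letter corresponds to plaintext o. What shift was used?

The most frequent ciphertext letter is l (appears 6 times).
l is position 11; o is position 14.
Shift = -3≡23.

23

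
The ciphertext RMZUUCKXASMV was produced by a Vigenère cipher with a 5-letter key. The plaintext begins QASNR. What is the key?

Subtract each crib letter from the matching ciphertext letter (mod 26):
R(17)−Q(16)=1 → B
M(12)−A(0)=12 → M
Z(25)−S(18)=7 → H
U(20)−N(13)=7 → H
U(20)−R(17)=3 → D

BMHHD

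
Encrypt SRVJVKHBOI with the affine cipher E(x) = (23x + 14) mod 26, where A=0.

S(18): 23·18+14=428≡12 → M
R(17): 23·17+14=405≡15 → P
V(21): 23·21+14=497≡3 → D
J(9): 23·9+14=221≡13 → N
V(21): 23·21+14=497≡3 → D
K(10): 23·10+14=244≡10 → K
H(7): 23·7+14=175≡19 → T
B(1): 23·1+14=37≡11 → L
O(14): 23·14+14=336≡24 → Y
I(8): 23·8+14=198≡16 → Q

MPDNDKTLYQ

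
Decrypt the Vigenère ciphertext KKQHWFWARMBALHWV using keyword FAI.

Repeat the key across the ciphertext: FAIFAIFAIFAIFAIF
K(10)−F(5): 5 → F
K(10)−A(0): 10 → K
Q(16)−I(8): 8 → I
H(7)−F(5): 2 → C
W(22)−A(0): 22 → W
F(5)−I(8): -3≡23 → X
W(22)−F(5): 17 → R
A(0)−A(0): 0 → A
R(17)−I(8): 9 → J
M(12)−F(5): 7 → H
B(1)−A(0): 1 → B
A(0)−I(8): -8≡18 → S
L(11)−F(5): 6 → G
H(7)−A(0): 7 → H
W(22)−I(8): 14 → O
V(21)−F(5): 16 → Q

FKICWXRAJHBSGHOQ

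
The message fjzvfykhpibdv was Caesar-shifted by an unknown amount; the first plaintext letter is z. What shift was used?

6

From the crib: f(5)−z(25)=-20≡6, so the shift is 6.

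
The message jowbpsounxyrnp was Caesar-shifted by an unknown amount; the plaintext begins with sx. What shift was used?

From the crib: j(9)−s(18)=-9≡17, so the shift is 17.

17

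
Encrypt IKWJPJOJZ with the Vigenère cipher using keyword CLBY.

Repeat the key across the message: CLBYCLBYC
I(8)+C(2): 10 → K
K(10)+L(11): 21 → V
W(22)+B(1): 23 → X
J(9)+Y(24): 33≡7 → H
P(15)+C(2): 17 → R
J(9)+L(11): 20 → U
O(14)+B(1): 15 → P
J(9)+Y(24): 33≡7 → H
Z(25)+C(2): 27≡1 → B

KVXHRUPHB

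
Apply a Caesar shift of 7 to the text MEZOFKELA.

TLGVMRLSH

M(12): 12+7=19 → T
E(4): 4+7=11 → L
Z(25): 25+7=32≡6 → G
O(14): 14+7=21 → V
F(5): 5+7=12 → M
K(10): 10+7=17 → R
E(4): 4+7=11 → L
L(11): 11+7=18 → S
A(0): 0+7=7 → H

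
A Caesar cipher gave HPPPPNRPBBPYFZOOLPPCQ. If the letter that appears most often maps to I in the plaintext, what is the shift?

7

The most frequent ciphertext letter is P (appears 8 times).
P is position 15; I is position 8.
Shift = 7.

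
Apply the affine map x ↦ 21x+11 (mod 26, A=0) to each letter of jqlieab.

j(9): 21·9+11=200≡18 → s
q(16): 21·16+11=347≡9 → j
l(11): 21·11+11=242≡8 → i
i(8): 21·8+11=179≡23 → x
e(4): 21·4+11=95≡17 → r
a(0): 21·0+11=11 → l
b(1): 21·1+11=32≡6 → g

sjixrlg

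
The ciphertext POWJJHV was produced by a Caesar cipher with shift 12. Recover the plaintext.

DCKXXVJ

P(15): 15−12=3 → D
O(14): 14−12=2 → C
W(22): 22−12=10 → K
J(9): 9−12=-3≡23 → X
J(9): 9−12=-3≡23 → X
H(7): 7−12=-5≡21 → V
V(21): 21−12=9 → J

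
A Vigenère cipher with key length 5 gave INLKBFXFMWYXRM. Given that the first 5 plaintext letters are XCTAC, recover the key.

Subtract each crib letter from the matching ciphertext letter (mod 26):
I(8)−X(23)=-15≡11 → L
N(13)−C(2)=11 → L
L(11)−T(19)=-8≡18 → S
K(10)−A(0)=10 → K
B(1)−C(2)=-1≡25 → Z

LLSKZ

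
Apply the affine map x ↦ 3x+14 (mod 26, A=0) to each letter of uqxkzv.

u(20): 3·20+14=74≡22 → w
q(16): 3·16+14=62≡10 → k
x(23): 3·23+14=83≡5 → f
k(10): 3·10+14=44≡18 → s
z(25): 3·25+14=89≡11 → l
v(21): 3·21+14=77≡25 → z

wkfslz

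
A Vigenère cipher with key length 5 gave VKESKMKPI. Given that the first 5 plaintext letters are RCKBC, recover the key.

EIURI

Subtract each crib letter from the matching ciphertext letter (mod 26):
V(21)−R(17)=4 → E
K(10)−C(2)=8 → I
E(4)−K(10)=-6≡20 → U
S(18)−B(1)=17 → R
K(10)−C(2)=8 → I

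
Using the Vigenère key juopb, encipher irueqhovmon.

rlitrqijbpw

Repeat the key across the message: juopbjuopbj
i(8)+j(9): 17 → r
r(17)+u(20): 37≡11 → l
u(20)+o(14): 34≡8 → i
e(4)+p(15): 19 → t
q(16)+b(1): 17 → r
h(7)+j(9): 16 → q
o(14)+u(20): 34≡8 → i
v(21)+o(14): 35≡9 → j
m(12)+p(15): 27≡1 → b
o(14)+b(1): 15 → p
n(13)+j(9): 22 → w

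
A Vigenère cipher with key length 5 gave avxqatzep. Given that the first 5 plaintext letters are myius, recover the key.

Subtract each crib letter from the matching ciphertext letter (mod 26):
a(0)−m(12)=-12≡14 → o
v(21)−y(24)=-3≡23 → x
x(23)−i(8)=15 → p
q(16)−u(20)=-4≡22 → w
a(0)−s(18)=-18≡8 → i

oxpwi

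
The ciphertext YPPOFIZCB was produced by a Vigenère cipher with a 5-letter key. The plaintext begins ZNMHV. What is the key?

Subtract each crib letter from the matching ciphertext letter (mod 26):
Y(24)−Z(25)=-1≡25 → Z
P(15)−N(13)=2 → C
P(15)−M(12)=3 → D
O(14)−H(7)=7 → H
F(5)−V(21)=-16≡10 → K

ZCDHK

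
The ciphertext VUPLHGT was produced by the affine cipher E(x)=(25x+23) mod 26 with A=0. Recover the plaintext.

The inverse of 25 mod 26 is 25, since 25·25=625≡1. Apply D(y)=25·(y−23) mod 26:
V(21): 25·(21−23)=-50≡2 → C
U(20): 25·(20−23)=-75≡3 → D
P(15): 25·(15−23)=-200≡8 → I
L(11): 25·(11−23)=-300≡12 → M
H(7): 25·(7−23)=-400≡16 → Q
G(6): 25·(6−23)=-425≡17 → R
T(19): 25·(19−23)=-100≡4 → E

CDIMQRE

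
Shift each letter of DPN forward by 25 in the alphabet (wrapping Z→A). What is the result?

D(3): 3+25=28≡2 → C
P(15): 15+25=40≡14 → O
N(13): 13+25=38≡12 → M

COM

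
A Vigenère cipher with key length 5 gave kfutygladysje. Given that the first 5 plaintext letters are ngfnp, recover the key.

xzpgj

Subtract each crib letter from the matching ciphertext letter (mod 26):
k(10)−n(13)=-3≡23 → x
f(5)−g(6)=-1≡25 → z
u(20)−f(5)=15 → p
t(19)−n(13)=6 → g
y(24)−p(15)=9 → j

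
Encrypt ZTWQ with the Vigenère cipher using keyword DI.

Repeat the key across the message: DIDI
Z(25)+D(3): 28≡2 → C
T(19)+I(8): 27≡1 → B
W(22)+D(3): 25 → Z
Q(16)+I(8): 24 → Y

CBZY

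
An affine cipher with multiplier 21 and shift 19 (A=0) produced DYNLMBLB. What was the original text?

YZWMROMO

The inverse of 21 mod 26 is 5, since 21·5=105≡1. Apply D(y)=5·(y−19) mod 26:
D(3): 5·(3−19)=-80≡24 → Y
Y(24): 5·(24−19)=25 → Z
N(13): 5·(13−19)=-30≡22 → W
L(11): 5·(11−19)=-40≡12 → M
M(12): 5·(12−19)=-35≡17 → R
B(1): 5·(1−19)=-90≡14 → O
L(11): 5·(11−19)=-40≡12 → M
B(1): 5·(1−19)=-90≡14 → O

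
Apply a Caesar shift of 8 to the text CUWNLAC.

KCEVTIK

C(2): 2+8=10 → K
U(20): 20+8=28≡2 → C
W(22): 22+8=30≡4 → E
N(13): 13+8=21 → V
L(11): 11+8=19 → T
A(0): 0+8=8 → I
C(2): 2+8=10 → K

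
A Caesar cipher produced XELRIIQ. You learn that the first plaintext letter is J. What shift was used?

14

From the crib: X(23)−J(9)=14, so the shift is 14.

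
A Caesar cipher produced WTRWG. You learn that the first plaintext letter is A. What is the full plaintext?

AXVAK

From the crib: W(22)−A(0)=22, so the shift is 22.
Subtract 22 from each ciphertext letter:
W(22): 22−22=0 → A
T(19): 19−22=-3≡23 → X
R(17): 17−22=-5≡21 → V
W(22): 22−22=0 → A
G(6): 6−22=-16≡10 → K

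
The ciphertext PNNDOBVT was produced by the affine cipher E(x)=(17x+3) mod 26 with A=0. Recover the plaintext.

QWWATGYE

The inverse of 17 mod 26 is 23, since 17·23=391≡1. Apply D(y)=23·(y−3) mod 26:
P(15): 23·(15−3)=276≡16 → Q
N(13): 23·(13−3)=230≡22 → W
N(13): 23·(13−3)=230≡22 → W
D(3): 23·(3−3)=0 → A
O(14): 23·(14−3)=253≡19 → T
B(1): 23·(1−3)=-46≡6 → G
V(21): 23·(21−3)=414≡24 → Y
T(19): 23·(19−3)=368≡4 → E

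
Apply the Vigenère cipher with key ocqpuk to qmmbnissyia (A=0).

Repeat the key across the message: ocqpukocqpu
q(16)+o(14): 30≡4 → e
m(12)+c(2): 14 → o
m(12)+q(16): 28≡2 → c
b(1)+p(15): 16 → q
n(13)+u(20): 33≡7 → h
i(8)+k(10): 18 → s
s(18)+o(14): 32≡6 → g
s(18)+c(2): 20 → u
y(24)+q(16): 40≡14 → o
i(8)+p(15): 23 → x
a(0)+u(20): 20 → u

eocqhsguoxu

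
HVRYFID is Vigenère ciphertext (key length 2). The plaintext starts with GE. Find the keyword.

BR

Subtract each crib letter from the matching ciphertext letter (mod 26):
H(7)−G(6)=1 → B
V(21)−E(4)=17 → R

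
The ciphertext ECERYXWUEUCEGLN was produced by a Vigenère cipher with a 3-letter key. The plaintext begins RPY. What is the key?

NNG

Subtract each crib letter from the matching ciphertext letter (mod 26):
E(4)−R(17)=-13≡13 → N
C(2)−P(15)=-13≡13 → N
E(4)−Y(24)=-20≡6 → G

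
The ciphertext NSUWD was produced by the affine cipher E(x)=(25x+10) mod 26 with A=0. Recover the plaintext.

The inverse of 25 mod 26 is 25, since 25·25=625≡1. Apply D(y)=25·(y−10) mod 26:
N(13): 25·(13−10)=75≡23 → X
S(18): 25·(18−10)=200≡18 → S
U(20): 25·(20−10)=250≡16 → Q
W(22): 25·(22−10)=300≡14 → O
D(3): 25·(3−10)=-175≡7 → H

XSQOH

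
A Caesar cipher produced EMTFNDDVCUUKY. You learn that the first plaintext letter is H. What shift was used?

From the crib: E(4)−H(7)=-3≡23, so the shift is 23.

23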